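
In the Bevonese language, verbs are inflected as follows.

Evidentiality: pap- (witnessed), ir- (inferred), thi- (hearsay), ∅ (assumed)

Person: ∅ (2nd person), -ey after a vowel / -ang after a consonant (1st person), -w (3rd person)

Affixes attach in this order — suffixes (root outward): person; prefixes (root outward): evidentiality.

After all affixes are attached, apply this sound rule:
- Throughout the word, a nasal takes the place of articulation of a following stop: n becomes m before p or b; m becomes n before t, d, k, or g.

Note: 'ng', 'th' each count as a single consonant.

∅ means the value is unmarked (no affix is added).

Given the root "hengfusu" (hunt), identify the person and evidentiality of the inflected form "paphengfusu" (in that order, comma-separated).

Segment: pap-hengfusu.
person: ∅ → 2nd person.
evidentiality: pap- → witnessed.

2nd person, witnessed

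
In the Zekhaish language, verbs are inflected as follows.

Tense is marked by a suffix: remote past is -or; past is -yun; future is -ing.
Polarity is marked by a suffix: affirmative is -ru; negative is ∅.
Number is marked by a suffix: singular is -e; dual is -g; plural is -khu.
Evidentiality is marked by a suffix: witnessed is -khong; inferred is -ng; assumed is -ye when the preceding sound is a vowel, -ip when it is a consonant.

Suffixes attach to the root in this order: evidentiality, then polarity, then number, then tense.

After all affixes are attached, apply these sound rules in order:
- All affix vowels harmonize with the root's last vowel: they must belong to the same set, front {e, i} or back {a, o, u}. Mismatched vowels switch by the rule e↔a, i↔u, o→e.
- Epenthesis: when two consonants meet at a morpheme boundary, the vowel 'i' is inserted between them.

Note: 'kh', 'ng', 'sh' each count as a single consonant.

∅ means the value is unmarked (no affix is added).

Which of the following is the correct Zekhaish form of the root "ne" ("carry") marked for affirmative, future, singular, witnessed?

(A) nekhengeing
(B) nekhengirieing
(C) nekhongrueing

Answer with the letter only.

B

Attach evidentiality witnessed -khong → nekhong.
Attach polarity affirmative -ru → nekhongru.
Attach number singular -e → nekhongrue.
Attach tense future -ing → nekhongrueing.
Apply vowel harmony: nekhongrueing → nekhengrieing.
Apply epenthesis: nekhengrieing → nekhengirieing.
So the correct form is nekhengirieing, option (B).
(A) nekhengeing is wrong: it uses negative instead of affirmative for polarity.
(C) nekhongrueing is wrong: it fails to apply the sound rule(s).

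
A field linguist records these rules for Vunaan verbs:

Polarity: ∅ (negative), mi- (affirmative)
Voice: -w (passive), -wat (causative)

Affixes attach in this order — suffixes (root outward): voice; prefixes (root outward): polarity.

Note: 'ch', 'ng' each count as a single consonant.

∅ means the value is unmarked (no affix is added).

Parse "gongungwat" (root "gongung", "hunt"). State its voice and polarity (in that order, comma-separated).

Segment: gongung-wat.
voice: -wat → causative.
polarity: ∅ → negative.

causative, negative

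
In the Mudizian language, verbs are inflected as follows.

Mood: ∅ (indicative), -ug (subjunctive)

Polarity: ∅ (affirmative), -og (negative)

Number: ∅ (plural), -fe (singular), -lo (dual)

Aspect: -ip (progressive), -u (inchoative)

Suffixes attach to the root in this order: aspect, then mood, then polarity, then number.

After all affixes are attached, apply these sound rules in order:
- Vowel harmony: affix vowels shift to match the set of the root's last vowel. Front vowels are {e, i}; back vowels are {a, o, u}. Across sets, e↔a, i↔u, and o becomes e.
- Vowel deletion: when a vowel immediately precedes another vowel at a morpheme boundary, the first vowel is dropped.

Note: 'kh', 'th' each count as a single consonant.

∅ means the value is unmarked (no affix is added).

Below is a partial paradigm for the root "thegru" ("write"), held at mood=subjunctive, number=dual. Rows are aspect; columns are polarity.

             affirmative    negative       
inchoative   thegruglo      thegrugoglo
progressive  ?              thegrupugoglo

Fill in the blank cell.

thegrupuglo

Attach aspect progressive -ip → thegruip.
Attach mood subjunctive -ug → thegruipug.
polarity = affirmative: zero marking, form stays thegruipug.
Attach number dual -lo → thegruipuglo.
Apply vowel harmony: thegruipuglo → thegruupuglo.
Apply vowel deletion: thegruupuglo → thegrupuglo.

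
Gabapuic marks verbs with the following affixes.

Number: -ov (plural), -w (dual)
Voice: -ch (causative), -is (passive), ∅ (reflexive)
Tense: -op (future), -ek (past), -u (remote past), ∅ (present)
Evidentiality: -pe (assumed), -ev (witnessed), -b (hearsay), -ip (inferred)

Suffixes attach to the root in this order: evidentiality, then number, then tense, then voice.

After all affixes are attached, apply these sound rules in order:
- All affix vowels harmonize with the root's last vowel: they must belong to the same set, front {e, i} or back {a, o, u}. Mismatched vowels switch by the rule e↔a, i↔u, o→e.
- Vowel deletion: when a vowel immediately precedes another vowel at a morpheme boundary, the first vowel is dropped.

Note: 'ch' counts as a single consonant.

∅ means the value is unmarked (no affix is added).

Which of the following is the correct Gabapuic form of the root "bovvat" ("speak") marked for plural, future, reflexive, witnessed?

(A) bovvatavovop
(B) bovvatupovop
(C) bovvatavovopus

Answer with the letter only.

A

Attach evidentiality witnessed -ev → bovvatev.
Attach number plural -ov → bovvatevov.
Attach tense future -op → bovvatevovop.
voice = reflexive: zero marking, form stays bovvatevovop.
Apply vowel harmony: bovvatevovop → bovvatavovop.
Vowel deletion: no change.
So the correct form is bovvatavovop, option (A).
(B) bovvatupovop is wrong: it uses inferred instead of witnessed for evidentiality.
(C) bovvatavovopus is wrong: it uses passive instead of reflexive for voice.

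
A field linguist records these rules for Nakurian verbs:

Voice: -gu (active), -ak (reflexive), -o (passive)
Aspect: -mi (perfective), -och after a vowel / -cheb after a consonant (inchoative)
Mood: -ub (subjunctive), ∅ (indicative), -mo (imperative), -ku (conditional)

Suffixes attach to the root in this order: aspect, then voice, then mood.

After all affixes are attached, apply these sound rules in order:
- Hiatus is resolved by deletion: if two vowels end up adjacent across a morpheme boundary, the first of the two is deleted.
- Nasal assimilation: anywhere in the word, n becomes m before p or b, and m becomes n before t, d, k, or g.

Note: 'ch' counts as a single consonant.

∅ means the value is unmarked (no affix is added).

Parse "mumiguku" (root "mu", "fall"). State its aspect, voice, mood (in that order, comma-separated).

perfective, active, conditional

Segment: mu-mi-gu-ku.
aspect: -mi → perfective.
voice: -gu → active.
mood: -ku → conditional.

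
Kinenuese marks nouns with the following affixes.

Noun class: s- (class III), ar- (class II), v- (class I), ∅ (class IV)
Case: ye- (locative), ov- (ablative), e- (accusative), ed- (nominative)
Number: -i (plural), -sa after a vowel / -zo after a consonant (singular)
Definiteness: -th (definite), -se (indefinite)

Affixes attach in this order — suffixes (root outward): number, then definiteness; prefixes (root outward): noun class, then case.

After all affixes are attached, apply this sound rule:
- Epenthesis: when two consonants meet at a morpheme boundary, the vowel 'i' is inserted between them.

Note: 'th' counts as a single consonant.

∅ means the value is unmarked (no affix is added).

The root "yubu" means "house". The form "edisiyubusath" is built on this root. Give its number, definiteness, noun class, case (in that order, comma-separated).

Segment: ed-s-yubu-sa-th.
number: -sa/zo → singular.
definiteness: -th → definite.
noun class: s- → class III.
case: ed- → nominative.

singular, definite, class III, nominative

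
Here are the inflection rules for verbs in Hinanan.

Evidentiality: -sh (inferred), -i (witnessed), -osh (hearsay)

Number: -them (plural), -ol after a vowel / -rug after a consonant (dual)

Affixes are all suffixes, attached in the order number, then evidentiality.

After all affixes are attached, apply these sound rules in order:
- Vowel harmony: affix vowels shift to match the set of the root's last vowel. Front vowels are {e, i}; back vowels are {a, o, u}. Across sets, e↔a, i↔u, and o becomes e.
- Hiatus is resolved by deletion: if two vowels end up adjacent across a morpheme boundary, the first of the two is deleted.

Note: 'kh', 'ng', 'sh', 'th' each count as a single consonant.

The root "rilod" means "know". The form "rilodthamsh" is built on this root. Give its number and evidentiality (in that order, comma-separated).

plural, inferred

Segment: rilod-them-sh.
number: -them → plural.
evidentiality: -sh → inferred.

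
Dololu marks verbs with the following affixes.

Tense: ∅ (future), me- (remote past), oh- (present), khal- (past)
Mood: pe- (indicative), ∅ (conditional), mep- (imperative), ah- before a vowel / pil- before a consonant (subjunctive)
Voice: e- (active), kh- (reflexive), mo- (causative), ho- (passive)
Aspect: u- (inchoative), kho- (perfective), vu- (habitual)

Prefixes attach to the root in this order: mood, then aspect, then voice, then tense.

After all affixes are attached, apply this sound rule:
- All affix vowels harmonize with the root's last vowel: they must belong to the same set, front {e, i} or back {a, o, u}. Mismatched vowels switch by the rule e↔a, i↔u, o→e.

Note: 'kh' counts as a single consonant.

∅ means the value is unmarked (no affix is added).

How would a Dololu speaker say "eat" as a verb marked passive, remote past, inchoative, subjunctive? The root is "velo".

mahoupulvelo

Attach mood subjunctive pil- (before consonant 'v') → pilvelo.
Attach aspect inchoative u- → upilvelo.
Attach voice passive ho- → houpilvelo.
Attach tense remote past me- → mehoupilvelo.
Apply vowel harmony: mehoupilvelo → mahoupulvelo.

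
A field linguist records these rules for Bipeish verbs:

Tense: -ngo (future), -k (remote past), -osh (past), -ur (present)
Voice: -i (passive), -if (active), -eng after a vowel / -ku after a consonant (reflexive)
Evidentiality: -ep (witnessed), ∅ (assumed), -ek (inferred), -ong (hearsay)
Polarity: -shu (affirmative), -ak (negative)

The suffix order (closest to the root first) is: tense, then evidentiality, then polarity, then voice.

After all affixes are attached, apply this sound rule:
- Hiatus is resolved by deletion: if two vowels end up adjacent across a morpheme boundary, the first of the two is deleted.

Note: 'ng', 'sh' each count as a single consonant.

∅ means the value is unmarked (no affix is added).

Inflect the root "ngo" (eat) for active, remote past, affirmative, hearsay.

ngokongshif

Attach tense remote past -k → ngok.
Attach evidentiality hearsay -ong → ngokong.
Attach polarity affirmative -shu → ngokongshu.
Attach voice active -if → ngokongshuif.
Apply vowel deletion: ngokongshuif → ngokongshif.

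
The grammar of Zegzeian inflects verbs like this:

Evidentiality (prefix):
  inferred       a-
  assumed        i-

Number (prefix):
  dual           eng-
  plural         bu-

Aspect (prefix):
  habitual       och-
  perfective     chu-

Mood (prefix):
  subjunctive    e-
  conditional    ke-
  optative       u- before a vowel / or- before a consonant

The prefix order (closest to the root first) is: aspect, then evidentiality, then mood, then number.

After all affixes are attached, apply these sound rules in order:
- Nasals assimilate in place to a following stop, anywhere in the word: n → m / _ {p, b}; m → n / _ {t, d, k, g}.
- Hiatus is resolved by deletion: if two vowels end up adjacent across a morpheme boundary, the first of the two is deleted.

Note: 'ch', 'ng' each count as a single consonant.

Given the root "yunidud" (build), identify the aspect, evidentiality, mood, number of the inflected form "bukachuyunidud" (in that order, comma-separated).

Segment: bu-ke-a-chu-yunidud.
aspect: chu- → perfective.
evidentiality: a- → inferred.
mood: ke- → conditional.
number: bu- → plural.

perfective, inferred, conditional, plural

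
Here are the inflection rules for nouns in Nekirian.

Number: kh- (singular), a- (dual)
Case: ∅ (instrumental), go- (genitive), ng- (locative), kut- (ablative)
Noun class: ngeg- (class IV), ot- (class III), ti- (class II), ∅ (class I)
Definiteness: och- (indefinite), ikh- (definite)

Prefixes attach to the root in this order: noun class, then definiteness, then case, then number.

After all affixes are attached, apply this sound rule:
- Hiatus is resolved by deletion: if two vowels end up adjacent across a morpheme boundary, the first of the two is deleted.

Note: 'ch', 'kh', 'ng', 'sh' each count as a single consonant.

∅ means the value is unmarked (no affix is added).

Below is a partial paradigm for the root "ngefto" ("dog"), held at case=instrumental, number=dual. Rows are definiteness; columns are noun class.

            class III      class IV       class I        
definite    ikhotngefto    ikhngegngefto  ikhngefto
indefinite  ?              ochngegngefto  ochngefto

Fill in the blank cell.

ochotngefto

Attach noun class class III ot- → otngefto.
Attach definiteness indefinite och- → ochotngefto.
case = instrumental: zero marking, form stays ochotngefto.
Attach number dual a- → aochotngefto.
Apply vowel deletion: aochotngefto → ochotngefto.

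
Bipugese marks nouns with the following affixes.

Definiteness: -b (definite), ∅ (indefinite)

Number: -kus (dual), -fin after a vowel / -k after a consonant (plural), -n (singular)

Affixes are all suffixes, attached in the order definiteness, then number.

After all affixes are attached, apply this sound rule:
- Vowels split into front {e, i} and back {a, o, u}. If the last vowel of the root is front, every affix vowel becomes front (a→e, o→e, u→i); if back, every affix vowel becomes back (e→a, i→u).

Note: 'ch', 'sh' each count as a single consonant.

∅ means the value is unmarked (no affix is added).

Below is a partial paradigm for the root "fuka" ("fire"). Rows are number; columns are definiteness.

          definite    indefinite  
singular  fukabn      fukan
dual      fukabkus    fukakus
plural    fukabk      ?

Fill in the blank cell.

fukafun

definiteness = indefinite: zero marking, form stays fuka.
Attach number plural -fin (after vowel 'a') → fukafin.
Apply vowel harmony: fukafin → fukafun.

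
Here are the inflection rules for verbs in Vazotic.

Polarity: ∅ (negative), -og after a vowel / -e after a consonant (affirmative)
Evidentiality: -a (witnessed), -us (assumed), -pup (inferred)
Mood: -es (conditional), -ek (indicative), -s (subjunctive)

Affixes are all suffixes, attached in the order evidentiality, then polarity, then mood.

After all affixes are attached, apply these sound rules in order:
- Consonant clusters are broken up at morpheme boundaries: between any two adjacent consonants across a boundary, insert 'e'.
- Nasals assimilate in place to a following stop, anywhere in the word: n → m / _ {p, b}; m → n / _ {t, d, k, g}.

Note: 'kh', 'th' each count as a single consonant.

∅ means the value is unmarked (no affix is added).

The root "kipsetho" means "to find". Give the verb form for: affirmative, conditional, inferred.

kipsethopupees

Attach evidentiality inferred -pup → kipsethopup.
Attach polarity affirmative -e (after consonant 'p') → kipsethopupe.
Attach mood conditional -es → kipsethopupees.
Epenthesis: no change.
Nasal assimilation: no change.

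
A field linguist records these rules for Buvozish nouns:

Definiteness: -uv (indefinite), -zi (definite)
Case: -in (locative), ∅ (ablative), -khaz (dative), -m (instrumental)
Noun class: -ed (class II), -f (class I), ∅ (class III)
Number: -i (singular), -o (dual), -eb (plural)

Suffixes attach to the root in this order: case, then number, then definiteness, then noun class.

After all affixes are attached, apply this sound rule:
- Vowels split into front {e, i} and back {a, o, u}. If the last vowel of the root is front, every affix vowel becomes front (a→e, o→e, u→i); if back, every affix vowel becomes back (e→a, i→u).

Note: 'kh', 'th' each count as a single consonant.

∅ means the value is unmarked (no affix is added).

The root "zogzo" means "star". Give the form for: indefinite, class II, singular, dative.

Attach case dative -khaz → zogzokhaz.
Attach number singular -i → zogzokhazi.
Attach definiteness indefinite -uv → zogzokhaziuv.
Attach noun class class II -ed → zogzokhaziuved.
Apply vowel harmony: zogzokhaziuved → zogzokhazuuvad.

zogzokhazuuvad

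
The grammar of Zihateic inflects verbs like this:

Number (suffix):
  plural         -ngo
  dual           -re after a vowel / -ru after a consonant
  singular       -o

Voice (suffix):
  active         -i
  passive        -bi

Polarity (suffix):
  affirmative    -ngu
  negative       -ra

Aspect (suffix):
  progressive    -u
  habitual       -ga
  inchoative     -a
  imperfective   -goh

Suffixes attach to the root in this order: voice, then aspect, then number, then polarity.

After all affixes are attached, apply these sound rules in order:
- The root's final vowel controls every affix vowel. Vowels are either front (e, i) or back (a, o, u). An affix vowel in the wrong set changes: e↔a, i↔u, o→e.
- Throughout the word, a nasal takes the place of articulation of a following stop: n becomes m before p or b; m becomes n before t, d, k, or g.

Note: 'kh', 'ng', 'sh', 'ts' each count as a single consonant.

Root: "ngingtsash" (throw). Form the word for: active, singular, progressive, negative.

Attach voice active -i → ngingtsashi.
Attach aspect progressive -u → ngingtsashiu.
Attach number singular -o → ngingtsashiuo.
Attach polarity negative -ra → ngingtsashiuora.
Apply vowel harmony: ngingtsashiuora → ngingtsashuuora.
Nasal assimilation: no change.

ngingtsashuuora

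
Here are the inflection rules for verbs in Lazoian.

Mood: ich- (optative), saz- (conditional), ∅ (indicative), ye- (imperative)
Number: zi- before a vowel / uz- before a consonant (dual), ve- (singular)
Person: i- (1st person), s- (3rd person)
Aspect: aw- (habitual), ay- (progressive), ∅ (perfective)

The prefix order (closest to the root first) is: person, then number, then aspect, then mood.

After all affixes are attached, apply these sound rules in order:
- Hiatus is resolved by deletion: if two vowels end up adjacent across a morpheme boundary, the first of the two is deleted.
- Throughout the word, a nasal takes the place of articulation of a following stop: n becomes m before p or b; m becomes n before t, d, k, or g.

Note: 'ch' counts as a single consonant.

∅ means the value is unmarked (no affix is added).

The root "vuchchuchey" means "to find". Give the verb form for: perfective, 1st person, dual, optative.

ichzivuchchuchey

Attach person 1st person i- → ivuchchuchey.
Attach number dual zi- (before vowel 'i') → ziivuchchuchey.
aspect = perfective: zero marking, form stays ziivuchchuchey.
Attach mood optative ich- → ichziivuchchuchey.
Apply vowel deletion: ichziivuchchuchey → ichzivuchchuchey.
Nasal assimilation: no change.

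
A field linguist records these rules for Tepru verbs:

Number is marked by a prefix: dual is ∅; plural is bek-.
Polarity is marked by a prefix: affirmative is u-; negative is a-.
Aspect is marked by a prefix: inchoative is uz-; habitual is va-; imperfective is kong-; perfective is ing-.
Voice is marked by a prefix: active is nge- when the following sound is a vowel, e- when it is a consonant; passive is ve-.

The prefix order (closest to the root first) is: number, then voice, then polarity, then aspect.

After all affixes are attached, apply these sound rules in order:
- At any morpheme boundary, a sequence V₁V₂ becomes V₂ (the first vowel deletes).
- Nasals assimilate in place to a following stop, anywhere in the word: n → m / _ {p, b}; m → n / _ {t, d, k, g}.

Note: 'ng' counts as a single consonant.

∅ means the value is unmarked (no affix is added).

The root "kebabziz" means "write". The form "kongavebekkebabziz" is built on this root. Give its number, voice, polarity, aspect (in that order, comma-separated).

plural, passive, negative, imperfective

Segment: kong-a-ve-bek-kebabziz.
number: bek- → plural.
voice: ve- → passive.
polarity: a- → negative.
aspect: kong- → imperfective.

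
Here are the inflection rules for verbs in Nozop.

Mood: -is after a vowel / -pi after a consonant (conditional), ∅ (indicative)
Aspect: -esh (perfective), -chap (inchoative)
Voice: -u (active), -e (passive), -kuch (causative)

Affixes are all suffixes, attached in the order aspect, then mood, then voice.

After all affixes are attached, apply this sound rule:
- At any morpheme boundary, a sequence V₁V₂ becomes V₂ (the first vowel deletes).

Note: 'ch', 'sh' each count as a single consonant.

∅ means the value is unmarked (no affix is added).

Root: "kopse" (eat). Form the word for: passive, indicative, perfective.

kopseshe

Attach aspect perfective -esh → kopseesh.
mood = indicative: zero marking, form stays kopseesh.
Attach voice passive -e → kopseeshe.
Apply vowel deletion: kopseeshe → kopseshe.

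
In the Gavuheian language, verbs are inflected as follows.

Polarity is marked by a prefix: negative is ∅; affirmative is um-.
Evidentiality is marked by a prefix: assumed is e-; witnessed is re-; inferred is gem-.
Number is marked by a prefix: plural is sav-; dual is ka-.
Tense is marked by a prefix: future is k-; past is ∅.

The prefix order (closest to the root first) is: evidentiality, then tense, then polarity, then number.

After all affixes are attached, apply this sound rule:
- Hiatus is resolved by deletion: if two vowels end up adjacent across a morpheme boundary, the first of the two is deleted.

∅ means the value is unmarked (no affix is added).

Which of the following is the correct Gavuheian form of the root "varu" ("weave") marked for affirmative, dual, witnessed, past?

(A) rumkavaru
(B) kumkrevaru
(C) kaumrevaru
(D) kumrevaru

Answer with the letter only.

D

Attach evidentiality witnessed re- → revaru.
tense = past: zero marking, form stays revaru.
Attach polarity affirmative um- → umrevaru.
Attach number dual ka- → kaumrevaru.
Apply vowel deletion: kaumrevaru → kumrevaru.
So the correct form is kumrevaru, option (D).
(A) rumkavaru is wrong: it has the affixes in the wrong order.
(C) kaumrevaru is wrong: it fails to apply the sound rule(s).
(B) kumkrevaru is wrong: it uses future instead of past for tense.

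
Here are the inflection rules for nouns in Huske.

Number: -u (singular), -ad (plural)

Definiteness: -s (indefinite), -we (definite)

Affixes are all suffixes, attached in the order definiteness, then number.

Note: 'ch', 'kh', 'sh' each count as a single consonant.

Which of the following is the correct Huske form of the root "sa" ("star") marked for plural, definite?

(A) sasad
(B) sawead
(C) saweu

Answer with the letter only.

B

Attach definiteness definite -we → sawe.
Attach number plural -ad → sawead.
So the correct form is sawead, option (B).
(A) sasad is wrong: it uses indefinite instead of definite for definiteness.
(C) saweu is wrong: it uses singular instead of plural for number.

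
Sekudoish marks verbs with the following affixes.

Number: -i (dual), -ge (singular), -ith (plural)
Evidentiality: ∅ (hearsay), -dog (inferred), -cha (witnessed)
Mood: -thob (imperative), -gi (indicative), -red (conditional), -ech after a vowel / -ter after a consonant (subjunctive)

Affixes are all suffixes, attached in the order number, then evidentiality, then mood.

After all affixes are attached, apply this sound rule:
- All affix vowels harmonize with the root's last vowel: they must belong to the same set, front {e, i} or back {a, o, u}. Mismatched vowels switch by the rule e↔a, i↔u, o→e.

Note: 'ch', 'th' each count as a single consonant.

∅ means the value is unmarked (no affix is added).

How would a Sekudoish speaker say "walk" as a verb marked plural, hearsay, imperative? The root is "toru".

Attach number plural -ith → toruith.
evidentiality = hearsay: zero marking, form stays toruith.
Attach mood imperative -thob → toruiththob.
Apply vowel harmony: toruiththob → toruuththob.

toruuththob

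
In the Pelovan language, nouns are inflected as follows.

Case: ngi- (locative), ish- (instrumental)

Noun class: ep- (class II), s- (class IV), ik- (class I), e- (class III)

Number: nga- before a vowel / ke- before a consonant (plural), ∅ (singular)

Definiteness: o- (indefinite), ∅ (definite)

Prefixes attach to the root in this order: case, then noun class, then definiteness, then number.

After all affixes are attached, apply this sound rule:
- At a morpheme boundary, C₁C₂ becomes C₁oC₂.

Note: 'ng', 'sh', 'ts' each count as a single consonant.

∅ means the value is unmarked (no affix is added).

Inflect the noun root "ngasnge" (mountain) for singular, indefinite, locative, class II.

Attach case locative ngi- → ngingasnge.
Attach noun class class II ep- → epngingasnge.
Attach definiteness indefinite o- → oepngingasnge.
number = singular: zero marking, form stays oepngingasnge.
Apply epenthesis: oepngingasnge → oepongingasnge.

oepongingasnge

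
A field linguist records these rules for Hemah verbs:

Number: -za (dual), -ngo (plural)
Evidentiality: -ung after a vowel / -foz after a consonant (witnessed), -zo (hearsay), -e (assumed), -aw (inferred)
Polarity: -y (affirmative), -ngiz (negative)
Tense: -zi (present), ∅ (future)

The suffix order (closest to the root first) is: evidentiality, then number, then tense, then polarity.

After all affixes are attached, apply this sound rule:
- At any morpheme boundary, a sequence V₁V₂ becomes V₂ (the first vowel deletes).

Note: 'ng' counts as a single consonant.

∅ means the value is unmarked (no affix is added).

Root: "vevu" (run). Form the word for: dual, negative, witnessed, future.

vevungzangiz

Attach evidentiality witnessed -ung (after vowel 'u') → vevuung.
Attach number dual -za → vevuungza.
tense = future: zero marking, form stays vevuungza.
Attach polarity negative -ngiz → vevuungzangiz.
Apply vowel deletion: vevuungzangiz → vevungzangiz.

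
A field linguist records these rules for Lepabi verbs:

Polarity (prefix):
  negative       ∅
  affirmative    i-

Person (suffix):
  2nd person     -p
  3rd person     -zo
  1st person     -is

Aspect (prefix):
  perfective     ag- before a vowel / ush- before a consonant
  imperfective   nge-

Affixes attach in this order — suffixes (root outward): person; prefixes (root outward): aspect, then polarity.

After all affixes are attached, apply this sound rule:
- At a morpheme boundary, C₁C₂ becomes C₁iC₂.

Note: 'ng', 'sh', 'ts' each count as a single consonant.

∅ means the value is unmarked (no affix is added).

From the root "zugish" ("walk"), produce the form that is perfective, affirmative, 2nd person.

iushizugiship

Attach person 2nd person -p → zugishp.
Attach aspect perfective ush- (before consonant 'z') → ushzugishp.
Attach polarity affirmative i- → iushzugishp.
Apply epenthesis: iushzugishp → iushizugiship.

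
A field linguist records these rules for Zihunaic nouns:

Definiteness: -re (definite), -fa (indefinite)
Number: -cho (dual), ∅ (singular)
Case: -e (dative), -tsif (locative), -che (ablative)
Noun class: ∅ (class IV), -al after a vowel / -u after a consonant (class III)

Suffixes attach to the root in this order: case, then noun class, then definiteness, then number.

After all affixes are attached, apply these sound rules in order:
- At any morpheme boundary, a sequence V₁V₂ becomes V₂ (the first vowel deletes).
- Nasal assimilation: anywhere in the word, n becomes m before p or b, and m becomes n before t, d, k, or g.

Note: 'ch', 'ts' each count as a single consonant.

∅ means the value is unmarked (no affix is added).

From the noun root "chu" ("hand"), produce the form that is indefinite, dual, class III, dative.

Attach case dative -e → chue.
Attach noun class class III -al (after vowel 'e') → chueal.
Attach definiteness indefinite -fa → chuealfa.
Attach number dual -cho → chuealfacho.
Apply vowel deletion: chuealfacho → chalfacho.
Nasal assimilation: no change.

chalfacho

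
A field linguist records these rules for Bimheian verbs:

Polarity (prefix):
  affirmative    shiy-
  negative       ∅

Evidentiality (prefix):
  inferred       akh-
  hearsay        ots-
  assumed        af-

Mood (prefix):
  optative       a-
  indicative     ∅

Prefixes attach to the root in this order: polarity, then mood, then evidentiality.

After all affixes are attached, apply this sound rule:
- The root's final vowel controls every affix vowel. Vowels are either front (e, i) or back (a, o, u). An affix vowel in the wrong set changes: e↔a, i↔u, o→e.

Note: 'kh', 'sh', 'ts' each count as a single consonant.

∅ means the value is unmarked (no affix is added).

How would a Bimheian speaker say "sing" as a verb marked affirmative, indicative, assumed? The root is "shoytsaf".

Attach polarity affirmative shiy- → shiyshoytsaf.
mood = indicative: zero marking, form stays shiyshoytsaf.
Attach evidentiality assumed af- → afshiyshoytsaf.
Apply vowel harmony: afshiyshoytsaf → afshuyshoytsaf.

afshuyshoytsaf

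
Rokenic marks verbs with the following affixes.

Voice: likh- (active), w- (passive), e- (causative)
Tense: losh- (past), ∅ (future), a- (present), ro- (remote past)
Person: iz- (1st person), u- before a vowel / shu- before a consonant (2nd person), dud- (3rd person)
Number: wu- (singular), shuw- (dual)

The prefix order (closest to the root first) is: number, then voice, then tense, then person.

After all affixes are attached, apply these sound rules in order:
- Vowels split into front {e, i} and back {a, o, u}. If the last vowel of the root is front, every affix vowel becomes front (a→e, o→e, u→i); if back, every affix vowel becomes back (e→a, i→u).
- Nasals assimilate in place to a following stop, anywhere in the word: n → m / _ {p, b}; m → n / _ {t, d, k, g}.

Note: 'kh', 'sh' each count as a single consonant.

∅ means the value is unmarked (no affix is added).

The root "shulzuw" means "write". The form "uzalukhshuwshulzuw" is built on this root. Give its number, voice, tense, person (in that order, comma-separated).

dual, active, present, 1st person

Segment: iz-a-likh-shuw-shulzuw.
number: shuw- → dual.
voice: likh- → active.
tense: a- → present.
person: iz- → 1st person.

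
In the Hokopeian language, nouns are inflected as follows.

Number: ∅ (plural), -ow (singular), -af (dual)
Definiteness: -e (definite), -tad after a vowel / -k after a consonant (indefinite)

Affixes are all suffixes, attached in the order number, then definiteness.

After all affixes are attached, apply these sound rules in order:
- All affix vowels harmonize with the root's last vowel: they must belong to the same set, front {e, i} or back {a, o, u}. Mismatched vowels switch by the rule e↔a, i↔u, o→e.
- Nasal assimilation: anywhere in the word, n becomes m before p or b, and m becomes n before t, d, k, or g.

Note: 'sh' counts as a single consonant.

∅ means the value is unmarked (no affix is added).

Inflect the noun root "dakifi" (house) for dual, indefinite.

dakifiefk

Attach number dual -af → dakifiaf.
Attach definiteness indefinite -k (after consonant 'f') → dakifiafk.
Apply vowel harmony: dakifiafk → dakifiefk.
Nasal assimilation: no change.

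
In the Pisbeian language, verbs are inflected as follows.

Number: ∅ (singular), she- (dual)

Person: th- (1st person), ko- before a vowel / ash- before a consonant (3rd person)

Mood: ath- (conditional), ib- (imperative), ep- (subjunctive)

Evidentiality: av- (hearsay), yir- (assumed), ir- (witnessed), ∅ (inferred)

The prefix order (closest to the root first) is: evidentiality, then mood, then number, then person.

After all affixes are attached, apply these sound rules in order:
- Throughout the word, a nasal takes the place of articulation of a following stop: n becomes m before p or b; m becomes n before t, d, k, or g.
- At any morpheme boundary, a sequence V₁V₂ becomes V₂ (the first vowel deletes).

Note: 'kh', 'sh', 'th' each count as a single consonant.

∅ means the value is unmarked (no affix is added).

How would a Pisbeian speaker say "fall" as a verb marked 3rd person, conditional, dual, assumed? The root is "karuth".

Attach evidentiality assumed yir- → yirkaruth.
Attach mood conditional ath- → athyirkaruth.
Attach number dual she- → sheathyirkaruth.
Attach person 3rd person ash- (before consonant 'sh') → ashsheathyirkaruth.
Nasal assimilation: no change.
Apply vowel deletion: ashsheathyirkaruth → ashshathyirkaruth.

ashshathyirkaruth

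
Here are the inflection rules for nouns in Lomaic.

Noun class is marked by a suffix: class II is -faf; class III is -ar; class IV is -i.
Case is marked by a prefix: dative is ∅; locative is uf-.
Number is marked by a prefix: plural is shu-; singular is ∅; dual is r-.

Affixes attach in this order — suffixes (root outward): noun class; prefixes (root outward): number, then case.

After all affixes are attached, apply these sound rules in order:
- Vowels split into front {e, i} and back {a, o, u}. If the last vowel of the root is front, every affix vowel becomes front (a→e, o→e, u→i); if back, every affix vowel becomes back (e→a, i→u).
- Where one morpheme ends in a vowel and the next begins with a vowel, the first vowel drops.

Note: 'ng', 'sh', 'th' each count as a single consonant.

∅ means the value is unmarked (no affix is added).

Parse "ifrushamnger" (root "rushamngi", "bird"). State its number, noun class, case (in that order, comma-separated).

singular, class III, locative

Segment: uf-rushamngi-ar.
number: ∅ → singular.
noun class: -ar → class III.
case: uf- → locative.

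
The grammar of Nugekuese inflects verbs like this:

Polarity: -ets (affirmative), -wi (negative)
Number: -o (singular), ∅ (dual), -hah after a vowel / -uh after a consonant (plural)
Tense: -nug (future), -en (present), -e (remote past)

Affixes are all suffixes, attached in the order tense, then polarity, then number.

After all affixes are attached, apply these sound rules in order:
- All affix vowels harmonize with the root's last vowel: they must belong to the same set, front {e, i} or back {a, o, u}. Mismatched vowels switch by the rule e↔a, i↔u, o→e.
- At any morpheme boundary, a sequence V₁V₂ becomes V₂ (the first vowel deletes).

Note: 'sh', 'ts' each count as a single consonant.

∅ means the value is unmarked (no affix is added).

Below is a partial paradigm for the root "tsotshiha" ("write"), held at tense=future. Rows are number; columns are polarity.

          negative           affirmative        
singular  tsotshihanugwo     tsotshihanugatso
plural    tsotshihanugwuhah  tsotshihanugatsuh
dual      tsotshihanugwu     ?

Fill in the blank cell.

tsotshihanugats

Attach tense future -nug → tsotshihanug.
Attach polarity affirmative -ets → tsotshihanugets.
number = dual: zero marking, form stays tsotshihanugets.
Apply vowel harmony: tsotshihanugets → tsotshihanugats.
Vowel deletion: no change.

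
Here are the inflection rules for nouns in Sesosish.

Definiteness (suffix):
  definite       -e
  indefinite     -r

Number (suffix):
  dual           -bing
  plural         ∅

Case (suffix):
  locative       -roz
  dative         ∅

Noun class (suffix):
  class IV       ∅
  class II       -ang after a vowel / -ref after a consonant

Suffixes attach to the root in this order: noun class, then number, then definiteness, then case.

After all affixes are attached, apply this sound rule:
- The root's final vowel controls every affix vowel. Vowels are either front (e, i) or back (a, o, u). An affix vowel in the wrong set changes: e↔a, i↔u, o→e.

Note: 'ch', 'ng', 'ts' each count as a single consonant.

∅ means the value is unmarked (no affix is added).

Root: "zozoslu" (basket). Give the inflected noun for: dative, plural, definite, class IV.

noun class = class IV: zero marking, form stays zozoslu.
number = plural: zero marking, form stays zozoslu.
Attach definiteness definite -e → zozoslue.
case = dative: zero marking, form stays zozoslue.
Apply vowel harmony: zozoslue → zozoslua.

zozoslua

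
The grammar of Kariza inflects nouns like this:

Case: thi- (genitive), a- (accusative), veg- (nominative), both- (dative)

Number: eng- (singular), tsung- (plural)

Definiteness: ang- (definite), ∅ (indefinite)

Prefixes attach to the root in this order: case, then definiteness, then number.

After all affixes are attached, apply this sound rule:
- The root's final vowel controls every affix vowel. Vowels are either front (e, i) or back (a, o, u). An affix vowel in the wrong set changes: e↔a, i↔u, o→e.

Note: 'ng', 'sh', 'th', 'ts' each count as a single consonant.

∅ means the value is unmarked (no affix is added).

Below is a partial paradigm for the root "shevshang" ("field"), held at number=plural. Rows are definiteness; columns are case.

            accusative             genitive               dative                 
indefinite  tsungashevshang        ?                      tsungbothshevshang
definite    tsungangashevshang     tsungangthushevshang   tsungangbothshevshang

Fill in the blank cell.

tsungthushevshang

Attach case genitive thi- → thishevshang.
definiteness = indefinite: zero marking, form stays thishevshang.
Attach number plural tsung- → tsungthishevshang.
Apply vowel harmony: tsungthishevshang → tsungthushevshang.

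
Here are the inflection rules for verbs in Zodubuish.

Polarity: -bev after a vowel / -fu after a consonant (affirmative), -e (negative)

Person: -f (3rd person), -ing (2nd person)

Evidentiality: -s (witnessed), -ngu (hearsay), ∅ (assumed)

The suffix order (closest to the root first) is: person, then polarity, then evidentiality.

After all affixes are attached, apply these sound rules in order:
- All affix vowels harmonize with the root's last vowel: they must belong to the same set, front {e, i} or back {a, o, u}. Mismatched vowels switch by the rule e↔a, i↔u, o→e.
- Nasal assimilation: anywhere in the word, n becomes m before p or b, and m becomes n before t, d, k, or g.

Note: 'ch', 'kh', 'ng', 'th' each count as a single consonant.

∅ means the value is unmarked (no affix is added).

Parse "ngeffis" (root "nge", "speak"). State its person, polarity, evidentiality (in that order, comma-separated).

3rd person, affirmative, witnessed

Segment: nge-f-fu-s.
person: -f → 3rd person.
polarity: -bev/fu → affirmative.
evidentiality: -s → witnessed.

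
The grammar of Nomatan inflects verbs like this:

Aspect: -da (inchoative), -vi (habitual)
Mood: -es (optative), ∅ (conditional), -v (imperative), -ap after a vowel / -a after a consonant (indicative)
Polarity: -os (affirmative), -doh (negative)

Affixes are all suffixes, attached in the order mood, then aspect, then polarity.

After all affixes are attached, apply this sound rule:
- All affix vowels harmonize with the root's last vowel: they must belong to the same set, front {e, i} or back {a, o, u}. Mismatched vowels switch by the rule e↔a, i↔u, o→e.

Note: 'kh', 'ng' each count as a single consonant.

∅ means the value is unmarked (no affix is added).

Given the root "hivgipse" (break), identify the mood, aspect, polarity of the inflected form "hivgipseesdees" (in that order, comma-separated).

Segment: hivgipse-es-da-os.
mood: -es → optative.
aspect: -da → inchoative.
polarity: -os → affirmative.

optative, inchoative, affirmative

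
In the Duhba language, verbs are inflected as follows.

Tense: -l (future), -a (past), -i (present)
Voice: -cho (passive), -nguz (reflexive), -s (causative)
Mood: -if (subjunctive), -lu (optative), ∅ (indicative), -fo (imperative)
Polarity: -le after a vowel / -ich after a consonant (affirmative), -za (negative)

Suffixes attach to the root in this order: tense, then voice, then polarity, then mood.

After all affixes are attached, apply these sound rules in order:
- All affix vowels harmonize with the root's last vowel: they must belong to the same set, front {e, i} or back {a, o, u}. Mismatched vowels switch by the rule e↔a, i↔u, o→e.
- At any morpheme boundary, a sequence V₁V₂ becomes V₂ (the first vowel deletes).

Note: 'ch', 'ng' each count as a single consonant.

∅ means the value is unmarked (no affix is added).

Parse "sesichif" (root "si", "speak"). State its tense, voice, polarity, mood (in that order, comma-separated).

Segment: si-a-s-ich-if.
tense: -a → past.
voice: -s → causative.
polarity: -le/ich → affirmative.
mood: -if → subjunctive.

past, causative, affirmative, subjunctive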